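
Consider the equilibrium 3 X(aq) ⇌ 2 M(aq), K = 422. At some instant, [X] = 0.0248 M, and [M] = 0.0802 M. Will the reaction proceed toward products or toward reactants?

neither direction; the system is at equilibrium

Q = [M]² / [X]³ = (0.0802)² / (0.0248)³ = 422
Q = 422 = K, so the system is already at equilibrium.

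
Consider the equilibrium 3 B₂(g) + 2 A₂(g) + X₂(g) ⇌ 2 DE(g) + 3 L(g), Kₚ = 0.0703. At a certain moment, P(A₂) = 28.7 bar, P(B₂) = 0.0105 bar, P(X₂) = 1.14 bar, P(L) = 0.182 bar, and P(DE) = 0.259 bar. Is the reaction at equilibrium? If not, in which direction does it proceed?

toward reactants

Qₚ = P(DE)²·P(L)³ / (P(B₂)³·P(A₂)²·P(X₂)) = (0.259)²·(0.182)³ / ((0.0105)³·(28.7)²·(1.14)) = 0.372
Qₚ = 0.372 > Kₚ = 0.0703, so the reverse reaction proceeds.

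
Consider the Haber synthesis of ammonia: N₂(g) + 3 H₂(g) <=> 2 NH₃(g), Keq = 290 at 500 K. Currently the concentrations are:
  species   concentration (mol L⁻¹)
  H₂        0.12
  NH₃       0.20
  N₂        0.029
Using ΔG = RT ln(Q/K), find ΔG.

Q = [NH₃]² / ([N₂]·[H₂]³) = (0.20)² / ((0.029)·(0.12)³) = 798
ΔG = RT ln(Q/Keq) = (8.314 J mol⁻¹ K⁻¹)(500 K) × ln(798/290)
   = (4.157 kJ/mol)(1.012) = 4.21 kJ/mol
ΔG > 0, so the forward reaction is non-spontaneous (proceeds in reverse).

ΔG = 4.21 kJ/mol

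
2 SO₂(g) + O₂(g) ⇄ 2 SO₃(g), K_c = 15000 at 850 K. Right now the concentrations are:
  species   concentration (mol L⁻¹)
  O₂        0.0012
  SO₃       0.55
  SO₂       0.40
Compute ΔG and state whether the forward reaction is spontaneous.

ΔG = -15.9 kJ/mol; the forward reaction is spontaneous

Q_c = [SO₃]² / ([SO₂]²·[O₂]) = (0.55)² / ((0.40)²·(0.0012)) = 1580
ΔG = RT ln(Q_c/K_c) = (8.314 J mol⁻¹ K⁻¹)(850 K) × ln(1580/15000)
   = (7.067 kJ/mol)(-2.251) = -15.9 kJ/mol
ΔG < 0, so the forward reaction is spontaneous (proceeds forward).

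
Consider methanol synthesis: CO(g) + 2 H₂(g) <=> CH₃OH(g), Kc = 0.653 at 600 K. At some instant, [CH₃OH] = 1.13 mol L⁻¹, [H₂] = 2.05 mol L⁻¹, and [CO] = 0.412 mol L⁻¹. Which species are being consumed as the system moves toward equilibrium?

none (at equilibrium)

Qc = [CH₃OH] / ([CO]·[H₂]²) = (1.13) / ((0.412)·(2.05)²) = 0.653
Qc = 0.653 = Kc; the system is at equilibrium.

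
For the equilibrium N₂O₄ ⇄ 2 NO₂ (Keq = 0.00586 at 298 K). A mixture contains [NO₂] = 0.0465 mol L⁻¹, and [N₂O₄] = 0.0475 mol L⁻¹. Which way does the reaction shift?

Q = [NO₂]² / [N₂O₄] = (0.0465)² / (0.0475) = 0.0455
Q = 0.0455 > Keq = 0.00586, so the reverse reaction proceeds.

in the reverse direction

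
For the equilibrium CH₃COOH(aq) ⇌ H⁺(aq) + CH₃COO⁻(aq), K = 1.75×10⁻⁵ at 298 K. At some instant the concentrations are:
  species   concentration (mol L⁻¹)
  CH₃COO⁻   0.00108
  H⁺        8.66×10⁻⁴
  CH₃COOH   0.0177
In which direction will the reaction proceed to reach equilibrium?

Q = [H⁺]·[CH₃COO⁻] / [CH₃COOH] = (8.66×10⁻⁴)·(0.00108) / (0.0177) = 5.28×10⁻⁵
Q = 5.28×10⁻⁵ > K = 1.75×10⁻⁵, so the reverse reaction proceeds.

reverse (toward reactants)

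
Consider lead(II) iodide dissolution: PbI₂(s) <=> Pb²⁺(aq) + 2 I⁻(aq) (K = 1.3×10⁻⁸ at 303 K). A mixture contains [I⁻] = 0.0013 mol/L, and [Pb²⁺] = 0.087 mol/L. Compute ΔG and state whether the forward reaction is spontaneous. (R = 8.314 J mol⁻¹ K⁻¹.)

(PbI₂ is a pure solid — omitted from Q.)
Q = [Pb²⁺]·[I⁻]² = (0.087)·(0.0013)² = 1.47×10⁻⁷
ΔG = RT ln(Q/K) = (8.314 J mol⁻¹ K⁻¹)(303 K) × ln(1.47×10⁻⁷/1.3×10⁻⁸)
   = (2.519 kJ/mol)(2.425) = 6.11 kJ/mol
ΔG > 0, so the forward reaction is non-spontaneous (proceeds in reverse).

ΔG = 6.11 kJ/mol; the forward reaction is non-spontaneous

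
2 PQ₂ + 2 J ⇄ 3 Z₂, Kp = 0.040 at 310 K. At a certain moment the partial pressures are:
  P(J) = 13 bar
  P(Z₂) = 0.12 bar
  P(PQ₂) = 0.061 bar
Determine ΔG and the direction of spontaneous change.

ΔG = -6.90 kJ/mol; the forward reaction is spontaneous

Qp = P(Z₂)³ / (P(PQ₂)²·P(J)²) = (0.12)³ / ((0.061)²·(13)²) = 0.00275
ΔG = RT ln(Qp/Kp) = (8.314 J mol⁻¹ K⁻¹)(310 K) × ln(0.00275/0.040)
   = (2.577 kJ/mol)(-2.677) = -6.90 kJ/mol
ΔG < 0, so the forward reaction is spontaneous (proceeds forward).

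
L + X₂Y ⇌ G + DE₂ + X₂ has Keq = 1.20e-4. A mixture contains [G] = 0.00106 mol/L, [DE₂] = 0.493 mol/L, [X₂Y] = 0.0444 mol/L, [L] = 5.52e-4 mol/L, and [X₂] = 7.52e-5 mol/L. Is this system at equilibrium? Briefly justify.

no; Q > K, reaction proceeds in reverse

Q = [G]·[DE₂]·[X₂] / ([L]·[X₂Y]) = (0.00106)·(0.493)·(7.52e-5) / ((5.52e-4)·(0.0444)) = 0.00160
Q = 0.00160 > Keq = 1.20e-4: net reverse reaction.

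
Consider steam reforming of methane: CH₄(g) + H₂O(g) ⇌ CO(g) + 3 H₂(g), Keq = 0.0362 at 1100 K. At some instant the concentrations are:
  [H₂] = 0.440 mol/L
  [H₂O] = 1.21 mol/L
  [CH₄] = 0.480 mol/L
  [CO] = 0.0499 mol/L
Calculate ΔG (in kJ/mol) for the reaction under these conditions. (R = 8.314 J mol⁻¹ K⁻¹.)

ΔG = -14.6 kJ/mol

Q = [CO]·[H₂]³ / ([CH₄]·[H₂O]) = (0.0499)·(0.440)³ / ((0.480)·(1.21)) = 0.00732
ΔG = RT ln(Q/Keq) = (8.314 J mol⁻¹ K⁻¹)(1100 K) × ln(0.00732/0.0362)
   = (9.145 kJ/mol)(-1.598) = -14.6 kJ/mol
ΔG < 0, so the forward reaction is spontaneous (proceeds forward).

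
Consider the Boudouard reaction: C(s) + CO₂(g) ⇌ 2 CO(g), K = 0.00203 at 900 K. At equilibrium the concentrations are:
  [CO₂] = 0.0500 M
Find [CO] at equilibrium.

(C is a pure solid — omitted from K.)
At equilibrium, K = [CO]² / [CO₂] = 0.00203.
([CO])² / (0.0500) = 0.00203
[CO]² = 1.01e-4 ⇒ [CO] = 0.0101 M

[CO] = 0.0101 M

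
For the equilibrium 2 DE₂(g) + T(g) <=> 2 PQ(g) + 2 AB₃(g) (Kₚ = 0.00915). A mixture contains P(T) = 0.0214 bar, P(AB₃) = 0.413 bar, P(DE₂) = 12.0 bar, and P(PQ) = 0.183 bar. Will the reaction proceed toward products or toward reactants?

Qₚ = P(PQ)²·P(AB₃)² / (P(DE₂)²·P(T)) = (0.183)²·(0.413)² / ((12.0)²·(0.0214)) = 0.00185
Qₚ = 0.00185 < Kₚ = 0.00915, so the forward reaction proceeds.

toward products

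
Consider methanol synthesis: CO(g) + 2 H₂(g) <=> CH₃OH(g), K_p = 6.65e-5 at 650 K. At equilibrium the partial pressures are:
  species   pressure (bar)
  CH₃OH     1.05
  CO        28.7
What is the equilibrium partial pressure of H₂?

At equilibrium, K_p = P(CH₃OH) / (P(CO)·P(H₂)²) = 6.65e-5.
(1.05) / ((28.7)·(P(H₂))²) = 6.65e-5
P(H₂)² = 550 ⇒ P(H₂) = 23.5 bar

P(H₂) = 23.5 bar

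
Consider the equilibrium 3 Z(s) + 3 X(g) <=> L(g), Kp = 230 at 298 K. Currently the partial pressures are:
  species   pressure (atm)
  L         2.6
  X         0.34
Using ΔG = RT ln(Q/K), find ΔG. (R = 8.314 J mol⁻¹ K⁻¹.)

ΔG = -3.09 kJ/mol

(Z is a pure solid — omitted from Qp.)
Qp = P(L) / P(X)³ = (2.6) / (0.34)³ = 66.2
ΔG = RT ln(Qp/Kp) = (8.314 J mol⁻¹ K⁻¹)(298 K) × ln(66.2/230)
   = (2.478 kJ/mol)(-1.245) = -3.09 kJ/mol
ΔG < 0, so the forward reaction is spontaneous (proceeds forward).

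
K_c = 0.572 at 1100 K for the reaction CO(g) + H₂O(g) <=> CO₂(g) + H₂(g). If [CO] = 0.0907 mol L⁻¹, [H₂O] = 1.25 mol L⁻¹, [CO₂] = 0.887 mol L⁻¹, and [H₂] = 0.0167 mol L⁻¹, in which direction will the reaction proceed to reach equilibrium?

toward products

Q_c = [CO₂]·[H₂] / ([CO]·[H₂O]) = (0.887)·(0.0167) / ((0.0907)·(1.25)) = 0.131
Q_c = 0.131 < K_c = 0.572, so the forward reaction proceeds.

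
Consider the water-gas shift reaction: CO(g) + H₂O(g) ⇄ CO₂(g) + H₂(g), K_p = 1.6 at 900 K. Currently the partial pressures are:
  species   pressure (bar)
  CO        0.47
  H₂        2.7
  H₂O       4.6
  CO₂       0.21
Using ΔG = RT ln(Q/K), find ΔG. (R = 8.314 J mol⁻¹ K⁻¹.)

ΔG = -13.5 kJ/mol

Q_p = P(CO₂)·P(H₂) / (P(CO)·P(H₂O)) = (0.21)·(2.7) / ((0.47)·(4.6)) = 0.262
ΔG = RT ln(Q_p/K_p) = (8.314 J mol⁻¹ K⁻¹)(900 K) × ln(0.262/1.6)
   = (7.483 kJ/mol)(-1.809) = -13.5 kJ/mol
ΔG < 0, so the forward reaction is spontaneous (proceeds forward).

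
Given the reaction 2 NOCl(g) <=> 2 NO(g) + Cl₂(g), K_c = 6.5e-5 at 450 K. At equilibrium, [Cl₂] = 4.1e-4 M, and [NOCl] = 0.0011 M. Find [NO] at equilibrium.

[NO] = 4.4e-4 M

At equilibrium, K_c = [NO]²·[Cl₂] / [NOCl]² = 6.5e-5.
([NO])²·(4.1e-4) / (0.0011)² = 6.5e-5
[NO]² = 1.92e-7 ⇒ [NO] = 4.4e-4 M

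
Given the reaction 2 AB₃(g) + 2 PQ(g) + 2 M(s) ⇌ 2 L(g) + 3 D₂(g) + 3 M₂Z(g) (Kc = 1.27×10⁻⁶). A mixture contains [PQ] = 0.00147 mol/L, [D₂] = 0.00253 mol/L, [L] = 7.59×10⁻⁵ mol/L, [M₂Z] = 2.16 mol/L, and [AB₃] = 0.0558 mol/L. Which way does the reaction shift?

to the right

(M is a pure solid — omitted from Qc.)
Qc = [L]²·[D₂]³·[M₂Z]³ / ([AB₃]²·[PQ]²) = (7.59×10⁻⁵)²·(0.00253)³·(2.16)³ / ((0.0558)²·(0.00147)²) = 1.40×10⁻⁷
Qc = 1.40×10⁻⁷ < Kc = 1.27×10⁻⁶, so the forward reaction proceeds.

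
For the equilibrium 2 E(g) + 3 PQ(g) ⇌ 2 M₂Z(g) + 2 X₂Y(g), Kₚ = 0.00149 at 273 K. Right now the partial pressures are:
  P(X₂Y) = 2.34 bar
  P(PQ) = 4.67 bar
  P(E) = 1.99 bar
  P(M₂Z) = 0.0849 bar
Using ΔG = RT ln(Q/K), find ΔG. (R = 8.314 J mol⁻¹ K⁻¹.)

ΔG = -6.18 kJ/mol

Qₚ = P(M₂Z)²·P(X₂Y)² / (P(E)²·P(PQ)³) = (0.0849)²·(2.34)² / ((1.99)²·(4.67)³) = 9.79×10⁻⁵
ΔG = RT ln(Qₚ/Kₚ) = (8.314 J mol⁻¹ K⁻¹)(273 K) × ln(9.79×10⁻⁵/0.00149)
   = (2.270 kJ/mol)(-2.723) = -6.18 kJ/mol
ΔG < 0, so the forward reaction is spontaneous (proceeds forward).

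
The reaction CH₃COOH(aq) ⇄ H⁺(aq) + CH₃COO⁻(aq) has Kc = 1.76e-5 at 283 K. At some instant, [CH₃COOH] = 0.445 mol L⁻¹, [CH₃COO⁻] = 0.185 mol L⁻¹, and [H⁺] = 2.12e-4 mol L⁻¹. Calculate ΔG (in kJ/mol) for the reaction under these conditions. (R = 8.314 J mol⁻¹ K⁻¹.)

ΔG = 3.79 kJ/mol

Qc = [H⁺]·[CH₃COO⁻] / [CH₃COOH] = (2.12e-4)·(0.185) / (0.445) = 8.81e-5
ΔG = RT ln(Qc/Kc) = (8.314 J mol⁻¹ K⁻¹)(283 K) × ln(8.81e-5/1.76e-5)
   = (2.353 kJ/mol)(1.611) = 3.79 kJ/mol
ΔG > 0, so the forward reaction is non-spontaneous (proceeds in reverse).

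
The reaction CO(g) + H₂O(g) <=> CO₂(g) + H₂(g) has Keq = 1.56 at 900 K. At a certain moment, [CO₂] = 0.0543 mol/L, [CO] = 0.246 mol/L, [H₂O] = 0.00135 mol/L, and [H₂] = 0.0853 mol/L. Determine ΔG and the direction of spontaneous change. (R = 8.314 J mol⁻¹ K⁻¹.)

ΔG = 16.4 kJ/mol; the forward reaction is non-spontaneous

Q = [CO₂]·[H₂] / ([CO]·[H₂O]) = (0.0543)·(0.0853) / ((0.246)·(0.00135)) = 13.9
ΔG = RT ln(Q/Keq) = (8.314 J mol⁻¹ K⁻¹)(900 K) × ln(13.9/1.56)
   = (7.483 kJ/mol)(2.187) = 16.4 kJ/mol
ΔG > 0, so the forward reaction is non-spontaneous (proceeds in reverse).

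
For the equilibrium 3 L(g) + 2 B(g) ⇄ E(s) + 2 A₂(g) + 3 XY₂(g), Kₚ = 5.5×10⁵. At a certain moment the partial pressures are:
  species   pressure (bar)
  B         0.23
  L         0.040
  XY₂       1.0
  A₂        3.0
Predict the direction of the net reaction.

(E is a pure solid — omitted from Qₚ.)
Qₚ = P(A₂)²·P(XY₂)³ / (P(L)³·P(B)²) = (3.0)²·(1.0)³ / ((0.040)³·(0.23)²) = 2.7×10⁶
Qₚ = 2.7×10⁶ > Kₚ = 5.5×10⁵, so the reverse reaction proceeds.

to the left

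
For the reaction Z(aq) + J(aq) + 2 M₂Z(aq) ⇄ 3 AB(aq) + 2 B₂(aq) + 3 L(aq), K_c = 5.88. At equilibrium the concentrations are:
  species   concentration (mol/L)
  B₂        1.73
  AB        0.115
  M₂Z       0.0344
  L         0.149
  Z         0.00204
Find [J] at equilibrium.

[J] = 1.06 mol/L

At equilibrium, K_c = [AB]³·[B₂]²·[L]³ / ([Z]·[J]·[M₂Z]²) = 5.88.
(0.115)³·(1.73)²·(0.149)³ / ((0.00204)·([J])·(0.0344)²) = 5.88
[J] = 1.06 mol/L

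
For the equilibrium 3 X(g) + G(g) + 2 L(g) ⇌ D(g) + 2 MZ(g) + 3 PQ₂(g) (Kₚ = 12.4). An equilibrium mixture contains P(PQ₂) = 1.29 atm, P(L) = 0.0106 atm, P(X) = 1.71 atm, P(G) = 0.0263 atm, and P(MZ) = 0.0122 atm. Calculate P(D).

At equilibrium, Kₚ = P(D)·P(MZ)²·P(PQ₂)³ / (P(X)³·P(G)·P(L)²) = 12.4.
(P(D))·(0.0122)²·(1.29)³ / ((1.71)³·(0.0263)·(0.0106)²) = 12.4
P(D) = 0.573 atm

P(D) = 0.573 atm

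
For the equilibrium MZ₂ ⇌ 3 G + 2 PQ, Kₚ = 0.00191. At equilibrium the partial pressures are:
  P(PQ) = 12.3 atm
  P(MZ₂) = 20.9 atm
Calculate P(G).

At equilibrium, Kₚ = P(G)³·P(PQ)² / P(MZ₂) = 0.00191.
(P(G))³·(12.3)² / (20.9) = 0.00191
P(G)³ = 2.64e-4 ⇒ P(G) = 0.0641 atm

P(G) = 0.0641 atm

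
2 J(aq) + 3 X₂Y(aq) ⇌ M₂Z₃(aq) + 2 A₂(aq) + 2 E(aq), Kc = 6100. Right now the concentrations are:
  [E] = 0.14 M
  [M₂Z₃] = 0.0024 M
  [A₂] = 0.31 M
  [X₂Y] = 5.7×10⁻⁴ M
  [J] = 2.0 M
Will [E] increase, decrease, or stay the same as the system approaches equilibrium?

Qc = [M₂Z₃]·[A₂]²·[E]² / ([J]²·[X₂Y]³) = (0.0024)·(0.31)²·(0.14)² / ((2.0)²·(5.7×10⁻⁴)³) = 6100
Qc = 6100 = Kc; the system is at equilibrium.

stay the same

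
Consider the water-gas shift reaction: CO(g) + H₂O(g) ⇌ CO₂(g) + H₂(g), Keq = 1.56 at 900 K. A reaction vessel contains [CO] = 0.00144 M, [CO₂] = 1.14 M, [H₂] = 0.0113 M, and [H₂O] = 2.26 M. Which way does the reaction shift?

Q = [CO₂]·[H₂] / ([CO]·[H₂O]) = (1.14)·(0.0113) / ((0.00144)·(2.26)) = 3.96
Q = 3.96 > Keq = 1.56, so the reverse reaction proceeds.

to the left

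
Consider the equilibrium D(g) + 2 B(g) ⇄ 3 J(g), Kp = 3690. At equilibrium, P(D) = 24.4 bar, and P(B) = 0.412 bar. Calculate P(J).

P(J) = 24.8 bar

At equilibrium, Kp = P(J)³ / (P(D)·P(B)²) = 3690.
(P(J))³ / ((24.4)·(0.412)²) = 3690
P(J)³ = 15300 ⇒ P(J) = 24.8 bar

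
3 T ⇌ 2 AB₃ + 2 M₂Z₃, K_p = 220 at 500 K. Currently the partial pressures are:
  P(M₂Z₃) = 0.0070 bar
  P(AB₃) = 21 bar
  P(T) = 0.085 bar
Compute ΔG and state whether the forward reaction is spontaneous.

Q_p = P(AB₃)²·P(M₂Z₃)² / P(T)³ = (21)²·(0.0070)² / (0.085)³ = 35.2
ΔG = RT ln(Q_p/K_p) = (8.314 J mol⁻¹ K⁻¹)(500 K) × ln(35.2/220)
   = (4.157 kJ/mol)(-1.833) = -7.62 kJ/mol
ΔG < 0, so the forward reaction is spontaneous (proceeds forward).

ΔG = -7.62 kJ/mol; the forward reaction is spontaneous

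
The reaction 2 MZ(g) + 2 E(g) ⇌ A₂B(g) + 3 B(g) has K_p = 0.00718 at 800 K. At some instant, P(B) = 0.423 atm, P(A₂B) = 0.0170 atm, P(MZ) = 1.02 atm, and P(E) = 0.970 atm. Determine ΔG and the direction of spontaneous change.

ΔG = -11.3 kJ/mol; the forward reaction is spontaneous

Q_p = P(A₂B)·P(B)³ / (P(MZ)²·P(E)²) = (0.0170)·(0.423)³ / ((1.02)²·(0.970)²) = 0.00131
ΔG = RT ln(Q_p/K_p) = (8.314 J mol⁻¹ K⁻¹)(800 K) × ln(0.00131/0.00718)
   = (6.651 kJ/mol)(-1.701) = -11.3 kJ/mol
ΔG < 0, so the forward reaction is spontaneous (proceeds forward).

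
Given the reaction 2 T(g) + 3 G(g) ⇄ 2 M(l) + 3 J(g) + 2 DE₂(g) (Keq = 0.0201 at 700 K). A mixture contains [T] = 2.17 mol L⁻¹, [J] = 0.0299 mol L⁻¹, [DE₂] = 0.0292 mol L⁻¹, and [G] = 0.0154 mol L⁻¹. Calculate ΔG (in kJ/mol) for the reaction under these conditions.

(M is a pure liquid — omitted from Q.)
Q = [J]³·[DE₂]² / ([T]²·[G]³) = (0.0299)³·(0.0292)² / ((2.17)²·(0.0154)³) = 0.00133
ΔG = RT ln(Q/Keq) = (8.314 J mol⁻¹ K⁻¹)(700 K) × ln(0.00133/0.0201)
   = (5.820 kJ/mol)(-2.716) = -15.8 kJ/mol
ΔG < 0, so the forward reaction is spontaneous (proceeds forward).

ΔG = -15.8 kJ/mol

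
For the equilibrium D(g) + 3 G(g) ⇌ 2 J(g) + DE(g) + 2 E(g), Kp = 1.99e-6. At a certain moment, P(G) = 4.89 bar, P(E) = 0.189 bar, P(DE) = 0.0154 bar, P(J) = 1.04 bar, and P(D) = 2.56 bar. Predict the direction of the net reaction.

Qp = P(J)²·P(DE)·P(E)² / (P(D)·P(G)³) = (1.04)²·(0.0154)·(0.189)² / ((2.56)·(4.89)³) = 1.99e-6
Qp = 1.99e-6 = Kp, so the system is already at equilibrium.

no net change (already at equilibrium)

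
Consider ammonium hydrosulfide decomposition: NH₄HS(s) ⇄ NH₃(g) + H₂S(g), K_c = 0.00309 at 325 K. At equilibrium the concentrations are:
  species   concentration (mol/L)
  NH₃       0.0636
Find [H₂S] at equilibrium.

(NH₄HS is a pure solid — omitted from K_c.)
At equilibrium, K_c = [NH₃]·[H₂S] = 0.00309.
(0.0636)·([H₂S]) = 0.00309
[H₂S] = 0.0486 mol/L

[H₂S] = 0.0486 mol/L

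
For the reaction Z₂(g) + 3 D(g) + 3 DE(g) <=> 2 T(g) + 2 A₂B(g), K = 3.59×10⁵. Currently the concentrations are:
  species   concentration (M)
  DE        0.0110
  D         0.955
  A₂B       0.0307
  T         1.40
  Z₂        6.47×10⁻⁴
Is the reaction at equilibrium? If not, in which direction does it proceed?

toward reactants

Q = [T]²·[A₂B]² / ([Z₂]·[D]³·[DE]³) = (1.40)²·(0.0307)² / ((6.47×10⁻⁴)·(0.955)³·(0.0110)³) = 2.46×10⁶
Q = 2.46×10⁶ > K = 3.59×10⁵, so the reverse reaction proceeds.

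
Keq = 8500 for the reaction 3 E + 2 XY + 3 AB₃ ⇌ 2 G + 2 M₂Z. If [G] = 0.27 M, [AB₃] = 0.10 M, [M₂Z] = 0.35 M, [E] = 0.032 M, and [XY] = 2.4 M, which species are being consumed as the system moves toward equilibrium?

Q = [G]²·[M₂Z]² / ([E]³·[XY]²·[AB₃]³) = (0.27)²·(0.35)² / ((0.032)³·(2.4)²·(0.10)³) = 47000
Q = 47000 > Keq = 8500: net reverse reaction.

G, M₂Z (products)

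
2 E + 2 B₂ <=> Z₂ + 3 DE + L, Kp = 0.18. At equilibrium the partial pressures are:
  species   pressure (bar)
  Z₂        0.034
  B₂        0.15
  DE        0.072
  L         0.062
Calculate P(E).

At equilibrium, Kp = P(Z₂)·P(DE)³·P(L) / (P(E)²·P(B₂)²) = 0.18.
(0.034)·(0.072)³·(0.062) / ((P(E))²·(0.15)²) = 0.18
P(E)² = 1.94×10⁻⁴ ⇒ P(E) = 0.014 bar

P(E) = 0.014 bar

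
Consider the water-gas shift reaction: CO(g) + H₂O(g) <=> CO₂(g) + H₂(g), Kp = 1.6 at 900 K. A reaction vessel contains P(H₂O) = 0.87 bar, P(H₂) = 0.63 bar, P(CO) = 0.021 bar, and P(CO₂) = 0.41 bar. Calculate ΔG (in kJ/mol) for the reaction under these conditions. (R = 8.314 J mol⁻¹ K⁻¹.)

ΔG = 16.3 kJ/mol

Qp = P(CO₂)·P(H₂) / (P(CO)·P(H₂O)) = (0.41)·(0.63) / ((0.021)·(0.87)) = 14.1
ΔG = RT ln(Qp/Kp) = (8.314 J mol⁻¹ K⁻¹)(900 K) × ln(14.1/1.6)
   = (7.483 kJ/mol)(2.176) = 16.3 kJ/mol
ΔG > 0, so the forward reaction is non-spontaneous (proceeds in reverse).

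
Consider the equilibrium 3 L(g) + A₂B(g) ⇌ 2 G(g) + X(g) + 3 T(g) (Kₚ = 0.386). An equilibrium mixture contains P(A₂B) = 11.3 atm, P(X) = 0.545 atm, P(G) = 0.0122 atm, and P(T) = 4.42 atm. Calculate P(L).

At equilibrium, Kₚ = P(G)²·P(X)·P(T)³ / (P(L)³·P(A₂B)) = 0.386.
(0.0122)²·(0.545)·(4.42)³ / ((P(L))³·(11.3)) = 0.386
P(L)³ = 0.00161 ⇒ P(L) = 0.117 atm

P(L) = 0.117 atm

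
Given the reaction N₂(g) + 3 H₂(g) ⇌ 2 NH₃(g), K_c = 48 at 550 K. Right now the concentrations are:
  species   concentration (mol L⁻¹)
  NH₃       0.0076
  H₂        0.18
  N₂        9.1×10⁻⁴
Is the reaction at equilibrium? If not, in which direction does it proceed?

forward (toward products)

Q_c = [NH₃]² / ([N₂]·[H₂]³) = (0.0076)² / ((9.1×10⁻⁴)·(0.18)³) = 11
Q_c = 11 < K_c = 48, so the forward reaction proceeds.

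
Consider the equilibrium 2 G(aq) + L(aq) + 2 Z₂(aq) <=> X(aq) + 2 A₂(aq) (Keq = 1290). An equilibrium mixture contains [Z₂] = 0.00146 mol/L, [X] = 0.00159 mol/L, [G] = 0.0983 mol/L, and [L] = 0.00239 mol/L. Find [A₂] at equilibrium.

At equilibrium, Keq = [X]·[A₂]² / ([G]²·[L]·[Z₂]²) = 1290.
(0.00159)·([A₂])² / ((0.0983)²·(0.00239)·(0.00146)²) = 1290
[A₂]² = 3.99e-5 ⇒ [A₂] = 0.00632 mol/L

[A₂] = 0.00632 mol/L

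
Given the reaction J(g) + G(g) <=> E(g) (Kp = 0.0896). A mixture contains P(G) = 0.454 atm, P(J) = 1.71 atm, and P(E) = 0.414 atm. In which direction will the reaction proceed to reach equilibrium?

to the left

Qp = P(E) / (P(J)·P(G)) = (0.414) / ((1.71)·(0.454)) = 0.533
Qp = 0.533 > Kp = 0.0896, so the reverse reaction proceeds.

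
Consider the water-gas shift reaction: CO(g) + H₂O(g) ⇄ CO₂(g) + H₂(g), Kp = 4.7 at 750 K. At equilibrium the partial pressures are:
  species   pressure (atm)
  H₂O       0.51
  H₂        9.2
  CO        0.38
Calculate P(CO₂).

P(CO₂) = 0.099 atm

At equilibrium, Kp = P(CO₂)·P(H₂) / (P(CO)·P(H₂O)) = 4.7.
(P(CO₂))·(9.2) / ((0.38)·(0.51)) = 4.7
P(CO₂) = 0.0990 = 0.099 atm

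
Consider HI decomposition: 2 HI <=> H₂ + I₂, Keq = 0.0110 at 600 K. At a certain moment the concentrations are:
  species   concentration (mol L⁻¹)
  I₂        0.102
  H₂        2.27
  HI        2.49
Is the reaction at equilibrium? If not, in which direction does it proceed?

to the left

Q = [H₂]·[I₂] / [HI]² = (2.27)·(0.102) / (2.49)² = 0.0373
Q = 0.0373 > Keq = 0.0110, so the reverse reaction proceeds.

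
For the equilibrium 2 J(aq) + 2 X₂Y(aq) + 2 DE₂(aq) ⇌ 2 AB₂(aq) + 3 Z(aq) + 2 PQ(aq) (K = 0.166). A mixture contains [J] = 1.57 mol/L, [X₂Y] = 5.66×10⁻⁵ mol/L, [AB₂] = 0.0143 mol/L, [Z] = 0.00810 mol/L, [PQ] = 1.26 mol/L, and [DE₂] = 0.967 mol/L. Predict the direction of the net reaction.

toward products

Q = [AB₂]²·[Z]³·[PQ]² / ([J]²·[X₂Y]²·[DE₂]²) = (0.0143)²·(0.00810)³·(1.26)² / ((1.57)²·(5.66×10⁻⁵)²·(0.967)²) = 0.0234
Q = 0.0234 < K = 0.166, so the forward reaction proceeds.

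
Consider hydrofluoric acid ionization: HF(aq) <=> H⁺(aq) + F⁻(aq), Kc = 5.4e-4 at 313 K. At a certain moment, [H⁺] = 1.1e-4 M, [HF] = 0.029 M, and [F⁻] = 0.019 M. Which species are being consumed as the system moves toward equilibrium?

HF (reactants)

Qc = [H⁺]·[F⁻] / [HF] = (1.1e-4)·(0.019) / (0.029) = 7.2e-5
Qc = 7.2e-5 < Kc = 5.4e-4: net forward reaction.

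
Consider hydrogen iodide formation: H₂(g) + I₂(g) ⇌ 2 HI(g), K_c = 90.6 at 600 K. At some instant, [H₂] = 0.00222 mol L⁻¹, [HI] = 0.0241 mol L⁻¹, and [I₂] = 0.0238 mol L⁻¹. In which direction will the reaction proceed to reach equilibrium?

to the right

Q_c = [HI]² / ([H₂]·[I₂]) = (0.0241)² / ((0.00222)·(0.0238)) = 11.0
Q_c = 11.0 < K_c = 90.6, so the forward reaction proceeds.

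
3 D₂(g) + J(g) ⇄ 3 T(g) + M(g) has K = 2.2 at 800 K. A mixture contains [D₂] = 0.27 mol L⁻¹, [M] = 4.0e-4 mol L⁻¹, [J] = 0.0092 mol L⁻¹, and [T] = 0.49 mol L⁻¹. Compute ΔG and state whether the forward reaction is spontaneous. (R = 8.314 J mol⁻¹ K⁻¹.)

ΔG = -14.2 kJ/mol; the forward reaction is spontaneous

Q = [T]³·[M] / ([D₂]³·[J]) = (0.49)³·(4.0e-4) / ((0.27)³·(0.0092)) = 0.260
ΔG = RT ln(Q/K) = (8.314 J mol⁻¹ K⁻¹)(800 K) × ln(0.260/2.2)
   = (6.651 kJ/mol)(-2.136) = -14.2 kJ/mol
ΔG < 0, so the forward reaction is spontaneous (proceeds forward).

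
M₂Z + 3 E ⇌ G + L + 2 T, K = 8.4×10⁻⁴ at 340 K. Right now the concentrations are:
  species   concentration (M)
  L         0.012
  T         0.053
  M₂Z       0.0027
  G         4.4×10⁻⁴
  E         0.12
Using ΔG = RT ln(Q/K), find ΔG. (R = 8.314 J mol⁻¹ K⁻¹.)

ΔG = 3.76 kJ/mol

Q = [G]·[L]·[T]² / ([M₂Z]·[E]³) = (4.4×10⁻⁴)·(0.012)·(0.053)² / ((0.0027)·(0.12)³) = 0.00318
ΔG = RT ln(Q/K) = (8.314 J mol⁻¹ K⁻¹)(340 K) × ln(0.00318/8.4×10⁻⁴)
   = (2.827 kJ/mol)(1.331) = 3.76 kJ/mol
ΔG > 0, so the forward reaction is non-spontaneous (proceeds in reverse).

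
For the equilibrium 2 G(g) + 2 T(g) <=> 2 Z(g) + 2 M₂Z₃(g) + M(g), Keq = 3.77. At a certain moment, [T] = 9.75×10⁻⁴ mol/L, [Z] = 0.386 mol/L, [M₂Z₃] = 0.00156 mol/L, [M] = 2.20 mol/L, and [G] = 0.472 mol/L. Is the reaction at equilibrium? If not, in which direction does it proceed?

Q = [Z]²·[M₂Z₃]²·[M] / ([G]²·[T]²) = (0.386)²·(0.00156)²·(2.20) / ((0.472)²·(9.75×10⁻⁴)²) = 3.77
Q = 3.77 = Keq, so the system is already at equilibrium.

no net change (already at equilibrium)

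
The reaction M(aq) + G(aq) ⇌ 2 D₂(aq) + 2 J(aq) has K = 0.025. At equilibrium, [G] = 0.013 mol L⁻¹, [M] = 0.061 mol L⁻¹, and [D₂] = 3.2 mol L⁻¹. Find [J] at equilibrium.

At equilibrium, K = [D₂]²·[J]² / ([M]·[G]) = 0.025.
(3.2)²·([J])² / ((0.061)·(0.013)) = 0.025
[J]² = 1.94e-6 ⇒ [J] = 0.0014 mol L⁻¹

[J] = 0.0014 mol L⁻¹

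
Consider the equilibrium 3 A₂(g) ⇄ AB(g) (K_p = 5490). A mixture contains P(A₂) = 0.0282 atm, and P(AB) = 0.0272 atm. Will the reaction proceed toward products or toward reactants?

forward (toward products)

Q_p = P(AB) / P(A₂)³ = (0.0272) / (0.0282)³ = 1210
Q_p = 1210 < K_p = 5490, so the forward reaction proceeds.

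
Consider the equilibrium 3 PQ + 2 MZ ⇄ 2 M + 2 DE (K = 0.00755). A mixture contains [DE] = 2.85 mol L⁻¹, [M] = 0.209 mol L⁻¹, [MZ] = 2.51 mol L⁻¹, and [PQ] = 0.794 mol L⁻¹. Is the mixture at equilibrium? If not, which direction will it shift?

no; Q > K, reaction proceeds in reverse

Q = [M]²·[DE]² / ([PQ]³·[MZ]²) = (0.209)²·(2.85)² / ((0.794)³·(2.51)²) = 0.113
Q = 0.113 > K = 0.00755: net reverse reaction.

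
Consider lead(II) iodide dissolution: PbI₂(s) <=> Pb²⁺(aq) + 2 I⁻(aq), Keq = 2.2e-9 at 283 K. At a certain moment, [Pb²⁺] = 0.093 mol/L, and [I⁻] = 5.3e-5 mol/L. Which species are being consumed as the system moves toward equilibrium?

PbI₂ (reactants)

(PbI₂ is a pure solid — omitted from Q.)
Q = [Pb²⁺]·[I⁻]² = (0.093)·(5.3e-5)² = 2.6e-10
Q = 2.6e-10 < Keq = 2.2e-9: net forward reaction.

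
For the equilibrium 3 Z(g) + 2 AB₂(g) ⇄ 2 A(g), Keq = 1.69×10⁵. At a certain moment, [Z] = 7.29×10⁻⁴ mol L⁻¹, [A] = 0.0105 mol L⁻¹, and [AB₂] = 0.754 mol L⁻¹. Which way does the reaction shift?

reverse (toward reactants)

Q = [A]² / ([Z]³·[AB₂]²) = (0.0105)² / ((7.29×10⁻⁴)³·(0.754)²) = 5.01×10⁵
Q = 5.01×10⁵ > Keq = 1.69×10⁵, so the reverse reaction proceeds.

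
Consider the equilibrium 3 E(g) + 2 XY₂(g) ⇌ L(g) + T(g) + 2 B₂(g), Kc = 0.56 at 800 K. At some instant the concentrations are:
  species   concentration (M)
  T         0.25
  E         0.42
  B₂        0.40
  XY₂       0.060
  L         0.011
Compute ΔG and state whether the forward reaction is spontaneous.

ΔG = 7.19 kJ/mol; the forward reaction is non-spontaneous

Qc = [L]·[T]·[B₂]² / ([E]³·[XY₂]²) = (0.011)·(0.25)·(0.40)² / ((0.42)³·(0.060)²) = 1.65
ΔG = RT ln(Qc/Kc) = (8.314 J mol⁻¹ K⁻¹)(800 K) × ln(1.65/0.56)
   = (6.651 kJ/mol)(1.081) = 7.19 kJ/mol
ΔG > 0, so the forward reaction is non-spontaneous (proceeds in reverse).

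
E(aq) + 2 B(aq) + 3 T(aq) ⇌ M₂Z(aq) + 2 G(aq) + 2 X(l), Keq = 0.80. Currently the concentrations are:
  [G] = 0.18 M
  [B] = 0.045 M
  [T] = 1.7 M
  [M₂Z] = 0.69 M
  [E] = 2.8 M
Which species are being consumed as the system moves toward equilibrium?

(X is a pure liquid — omitted from Q.)
Q = [M₂Z]·[G]² / ([E]·[B]²·[T]³) = (0.69)·(0.18)² / ((2.8)·(0.045)²·(1.7)³) = 0.80
Q = 0.80 = Keq; the system is at equilibrium.

none (at equilibrium)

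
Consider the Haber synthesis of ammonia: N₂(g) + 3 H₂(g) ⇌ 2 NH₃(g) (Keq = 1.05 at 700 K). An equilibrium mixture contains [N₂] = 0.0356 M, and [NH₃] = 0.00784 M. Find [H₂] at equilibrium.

At equilibrium, Keq = [NH₃]² / ([N₂]·[H₂]³) = 1.05.
(0.00784)² / ((0.0356)·([H₂])³) = 1.05
[H₂]³ = 0.00164 ⇒ [H₂] = 0.118 M

[H₂] = 0.118 M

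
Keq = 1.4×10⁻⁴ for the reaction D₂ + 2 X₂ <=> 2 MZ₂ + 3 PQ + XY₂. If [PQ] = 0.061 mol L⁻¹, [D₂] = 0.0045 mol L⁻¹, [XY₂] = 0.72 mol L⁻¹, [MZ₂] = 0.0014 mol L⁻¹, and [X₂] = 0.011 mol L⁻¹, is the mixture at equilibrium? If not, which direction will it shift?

Q = [MZ₂]²·[PQ]³·[XY₂] / ([D₂]·[X₂]²) = (0.0014)²·(0.061)³·(0.72) / ((0.0045)·(0.011)²) = 5.9×10⁻⁴
Q = 5.9×10⁻⁴ > Keq = 1.4×10⁻⁴: net reverse reaction.

no; Q > K, reaction proceeds in reverse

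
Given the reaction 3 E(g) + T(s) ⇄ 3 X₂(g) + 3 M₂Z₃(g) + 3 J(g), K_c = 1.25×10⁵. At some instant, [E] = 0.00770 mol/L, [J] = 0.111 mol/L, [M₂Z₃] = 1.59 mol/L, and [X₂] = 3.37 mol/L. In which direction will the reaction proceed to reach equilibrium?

(T is a pure solid — omitted from Q_c.)
Q_c = [X₂]³·[M₂Z₃]³·[J]³ / [E]³ = (3.37)³·(1.59)³·(0.111)³ / (0.00770)³ = 4.61×10⁵
Q_c = 4.61×10⁵ > K_c = 1.25×10⁵, so the reverse reaction proceeds.

in the reverse direction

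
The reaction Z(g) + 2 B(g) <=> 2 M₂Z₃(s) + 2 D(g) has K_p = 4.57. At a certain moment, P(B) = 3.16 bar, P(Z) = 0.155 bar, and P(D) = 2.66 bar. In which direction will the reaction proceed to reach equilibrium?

(M₂Z₃ is a pure solid — omitted from Q_p.)
Q_p = P(D)² / (P(Z)·P(B)²) = (2.66)² / ((0.155)·(3.16)²) = 4.57
Q_p = 4.57 = K_p, so the system is already at equilibrium.

neither direction; the system is at equilibrium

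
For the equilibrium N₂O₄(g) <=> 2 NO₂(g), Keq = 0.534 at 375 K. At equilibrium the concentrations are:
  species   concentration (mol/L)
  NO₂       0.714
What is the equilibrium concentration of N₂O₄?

[N₂O₄] = 0.955 mol/L

At equilibrium, Keq = [NO₂]² / [N₂O₄] = 0.534.
(0.714)² / ([N₂O₄]) = 0.534
[N₂O₄] = 0.955 mol/L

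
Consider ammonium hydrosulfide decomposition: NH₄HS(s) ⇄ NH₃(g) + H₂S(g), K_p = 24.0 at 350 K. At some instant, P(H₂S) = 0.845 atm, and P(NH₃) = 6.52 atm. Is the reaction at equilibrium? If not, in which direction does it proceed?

(NH₄HS is a pure solid — omitted from Q_p.)
Q_p = P(NH₃)·P(H₂S) = (6.52)·(0.845) = 5.51
Q_p = 5.51 < K_p = 24.0, so the forward reaction proceeds.

in the forward direction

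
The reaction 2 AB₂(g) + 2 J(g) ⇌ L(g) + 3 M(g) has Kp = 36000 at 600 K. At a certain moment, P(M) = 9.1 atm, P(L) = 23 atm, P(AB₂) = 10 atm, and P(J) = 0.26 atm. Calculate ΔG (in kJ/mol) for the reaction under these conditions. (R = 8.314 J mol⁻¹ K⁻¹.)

ΔG = -13.2 kJ/mol

Qp = P(L)·P(M)³ / (P(AB₂)²·P(J)²) = (23)·(9.1)³ / ((10)²·(0.26)²) = 2560
ΔG = RT ln(Qp/Kp) = (8.314 J mol⁻¹ K⁻¹)(600 K) × ln(2560/36000)
   = (4.988 kJ/mol)(-2.644) = -13.2 kJ/mol
ΔG < 0, so the forward reaction is spontaneous (proceeds forward).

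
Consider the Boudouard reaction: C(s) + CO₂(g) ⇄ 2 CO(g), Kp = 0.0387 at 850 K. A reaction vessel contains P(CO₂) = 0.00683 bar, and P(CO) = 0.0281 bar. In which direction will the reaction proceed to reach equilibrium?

(C is a pure solid — omitted from Qp.)
Qp = P(CO)² / P(CO₂) = (0.0281)² / (0.00683) = 0.116
Qp = 0.116 > Kp = 0.0387, so the reverse reaction proceeds.

reverse (toward reactants)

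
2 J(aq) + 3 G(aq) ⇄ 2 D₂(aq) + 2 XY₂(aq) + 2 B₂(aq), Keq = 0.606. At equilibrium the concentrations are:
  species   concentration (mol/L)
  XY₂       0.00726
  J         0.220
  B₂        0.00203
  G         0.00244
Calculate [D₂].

[D₂] = 1.40 mol/L

At equilibrium, Keq = [D₂]²·[XY₂]²·[B₂]² / ([J]²·[G]³) = 0.606.
([D₂])²·(0.00726)²·(0.00203)² / ((0.220)²·(0.00244)³) = 0.606
[D₂]² = 1.96 ⇒ [D₂] = 1.40 mol/L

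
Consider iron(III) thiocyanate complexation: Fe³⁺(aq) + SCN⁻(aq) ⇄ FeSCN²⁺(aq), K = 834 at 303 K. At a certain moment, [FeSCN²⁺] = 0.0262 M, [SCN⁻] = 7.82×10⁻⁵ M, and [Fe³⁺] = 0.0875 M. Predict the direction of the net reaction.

to the left

Q = [FeSCN²⁺] / ([Fe³⁺]·[SCN⁻]) = (0.0262) / ((0.0875)·(7.82×10⁻⁵)) = 3830
Q = 3830 > K = 834, so the reverse reaction proceeds.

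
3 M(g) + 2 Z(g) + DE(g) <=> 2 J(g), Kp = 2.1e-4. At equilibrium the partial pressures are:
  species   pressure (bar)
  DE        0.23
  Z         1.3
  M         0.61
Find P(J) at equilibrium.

P(J) = 0.0043 bar

At equilibrium, Kp = P(J)² / (P(M)³·P(Z)²·P(DE)) = 2.1e-4.
(P(J))² / ((0.61)³·(1.3)²·(0.23)) = 2.1e-4
P(J)² = 1.85e-5 ⇒ P(J) = 0.0043 bar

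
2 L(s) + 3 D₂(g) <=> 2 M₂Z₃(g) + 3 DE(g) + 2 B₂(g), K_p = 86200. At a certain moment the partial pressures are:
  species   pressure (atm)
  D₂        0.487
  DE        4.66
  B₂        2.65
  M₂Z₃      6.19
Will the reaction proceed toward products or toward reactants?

(L is a pure solid — omitted from Q_p.)
Q_p = P(M₂Z₃)²·P(DE)³·P(B₂)² / P(D₂)³ = (6.19)²·(4.66)³·(2.65)² / (0.487)³ = 2.36×10⁵
Q_p = 2.36×10⁵ > K_p = 86200, so the reverse reaction proceeds.

to the left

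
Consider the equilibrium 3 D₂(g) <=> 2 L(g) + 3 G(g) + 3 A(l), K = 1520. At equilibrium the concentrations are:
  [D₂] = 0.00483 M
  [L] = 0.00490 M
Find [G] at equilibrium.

(A is a pure liquid — omitted from K.)
At equilibrium, K = [L]²·[G]³ / [D₂]³ = 1520.
(0.00490)²·([G])³ / (0.00483)³ = 1520
[G]³ = 7.13 ⇒ [G] = 1.93 M

[G] = 1.93 M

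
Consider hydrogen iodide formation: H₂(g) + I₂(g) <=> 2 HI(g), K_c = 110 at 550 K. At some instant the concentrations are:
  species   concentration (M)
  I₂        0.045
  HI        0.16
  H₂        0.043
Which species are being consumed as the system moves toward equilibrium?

H₂, I₂ (reactants)

Q_c = [HI]² / ([H₂]·[I₂]) = (0.16)² / ((0.043)·(0.045)) = 13
Q_c = 13 < K_c = 110: net forward reaction.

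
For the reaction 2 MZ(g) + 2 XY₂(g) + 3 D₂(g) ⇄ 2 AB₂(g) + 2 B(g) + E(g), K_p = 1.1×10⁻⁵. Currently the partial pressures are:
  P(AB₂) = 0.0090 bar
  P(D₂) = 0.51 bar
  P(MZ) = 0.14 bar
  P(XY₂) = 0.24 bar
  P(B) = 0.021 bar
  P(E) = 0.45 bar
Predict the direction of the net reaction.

reverse (toward reactants)

Q_p = P(AB₂)²·P(B)²·P(E) / (P(MZ)²·P(XY₂)²·P(D₂)³) = (0.0090)²·(0.021)²·(0.45) / ((0.14)²·(0.24)²·(0.51)³) = 1.1×10⁻⁴
Q_p = 1.1×10⁻⁴ > K_p = 1.1×10⁻⁵, so the reverse reaction proceeds.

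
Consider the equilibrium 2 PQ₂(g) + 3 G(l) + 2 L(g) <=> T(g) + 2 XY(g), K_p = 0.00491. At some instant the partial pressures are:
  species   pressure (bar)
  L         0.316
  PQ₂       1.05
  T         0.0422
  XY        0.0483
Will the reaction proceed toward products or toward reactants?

(G is a pure liquid — omitted from Q_p.)
Q_p = P(T)·P(XY)² / (P(PQ₂)²·P(L)²) = (0.0422)·(0.0483)² / ((1.05)²·(0.316)²) = 8.94×10⁻⁴
Q_p = 8.94×10⁻⁴ < K_p = 0.00491, so the forward reaction proceeds.

forward (toward products)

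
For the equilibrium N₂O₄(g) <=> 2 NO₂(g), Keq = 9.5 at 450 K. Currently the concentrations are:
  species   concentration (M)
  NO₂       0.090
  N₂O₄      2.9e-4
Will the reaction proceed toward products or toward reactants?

Q = [NO₂]² / [N₂O₄] = (0.090)² / (2.9e-4) = 28
Q = 28 > Keq = 9.5, so the reverse reaction proceeds.

reverse (toward reactants)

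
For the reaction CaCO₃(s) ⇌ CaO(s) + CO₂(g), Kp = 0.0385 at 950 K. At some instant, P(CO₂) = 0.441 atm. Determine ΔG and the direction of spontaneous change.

ΔG = 19.3 kJ/mol; the forward reaction is non-spontaneous

(CaCO₃, CaO are pure solids — omitted from Qp.)
Qp = P(CO₂) = 0.441
ΔG = RT ln(Qp/Kp) = (8.314 J mol⁻¹ K⁻¹)(950 K) × ln(0.441/0.0385)
   = (7.898 kJ/mol)(2.438) = 19.3 kJ/mol
ΔG > 0, so the forward reaction is non-spontaneous (proceeds in reverse).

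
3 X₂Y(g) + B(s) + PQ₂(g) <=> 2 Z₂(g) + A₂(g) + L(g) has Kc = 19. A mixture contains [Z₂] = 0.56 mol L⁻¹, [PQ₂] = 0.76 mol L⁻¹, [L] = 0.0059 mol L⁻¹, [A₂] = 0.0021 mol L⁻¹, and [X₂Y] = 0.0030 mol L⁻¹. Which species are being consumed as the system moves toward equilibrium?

Z₂, A₂, L (products)

(B is a pure solid — omitted from Qc.)
Qc = [Z₂]²·[A₂]·[L] / ([X₂Y]³·[PQ₂]) = (0.56)²·(0.0021)·(0.0059) / ((0.0030)³·(0.76)) = 190
Qc = 190 > Kc = 19: net reverse reaction.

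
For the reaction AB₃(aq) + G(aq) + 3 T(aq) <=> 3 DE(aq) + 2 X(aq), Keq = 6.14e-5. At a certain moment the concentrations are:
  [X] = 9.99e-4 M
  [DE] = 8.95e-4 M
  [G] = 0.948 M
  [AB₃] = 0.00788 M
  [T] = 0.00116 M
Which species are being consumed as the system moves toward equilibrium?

Q = [DE]³·[X]² / ([AB₃]·[G]·[T]³) = (8.95e-4)³·(9.99e-4)² / ((0.00788)·(0.948)·(0.00116)³) = 6.14e-5
Q = 6.14e-5 = Keq; the system is at equilibrium.

none (at equilibrium)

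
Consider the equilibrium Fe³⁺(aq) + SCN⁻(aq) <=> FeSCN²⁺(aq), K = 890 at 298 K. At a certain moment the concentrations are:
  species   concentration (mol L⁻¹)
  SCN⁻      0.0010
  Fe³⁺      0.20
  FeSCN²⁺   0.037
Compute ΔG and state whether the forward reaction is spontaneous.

Q = [FeSCN²⁺] / ([Fe³⁺]·[SCN⁻]) = (0.037) / ((0.20)·(0.0010)) = 185
ΔG = RT ln(Q/K) = (8.314 J mol⁻¹ K⁻¹)(298 K) × ln(185/890)
   = (2.478 kJ/mol)(-1.571) = -3.89 kJ/mol
ΔG < 0, so the forward reaction is spontaneous (proceeds forward).

ΔG = -3.89 kJ/mol; the forward reaction is spontaneous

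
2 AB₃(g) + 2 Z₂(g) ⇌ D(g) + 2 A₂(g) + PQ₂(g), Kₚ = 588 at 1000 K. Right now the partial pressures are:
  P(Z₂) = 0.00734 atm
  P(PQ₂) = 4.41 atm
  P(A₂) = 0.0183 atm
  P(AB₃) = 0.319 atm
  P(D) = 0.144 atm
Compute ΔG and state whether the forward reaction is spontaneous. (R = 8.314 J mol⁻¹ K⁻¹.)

ΔG = -22.6 kJ/mol; the forward reaction is spontaneous

Qₚ = P(D)·P(A₂)²·P(PQ₂) / (P(AB₃)²·P(Z₂)²) = (0.144)·(0.0183)²·(4.41) / ((0.319)²·(0.00734)²) = 38.8
ΔG = RT ln(Qₚ/Kₚ) = (8.314 J mol⁻¹ K⁻¹)(1000 K) × ln(38.8/588)
   = (8.314 kJ/mol)(-2.718) = -22.6 kJ/mol
ΔG < 0, so the forward reaction is spontaneous (proceeds forward).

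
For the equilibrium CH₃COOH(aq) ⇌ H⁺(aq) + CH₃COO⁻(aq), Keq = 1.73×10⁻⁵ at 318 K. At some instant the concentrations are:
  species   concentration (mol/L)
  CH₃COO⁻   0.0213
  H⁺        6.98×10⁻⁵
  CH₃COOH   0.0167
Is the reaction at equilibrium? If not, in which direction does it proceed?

in the reverse direction

Q = [H⁺]·[CH₃COO⁻] / [CH₃COOH] = (6.98×10⁻⁵)·(0.0213) / (0.0167) = 8.90×10⁻⁵
Q = 8.90×10⁻⁵ > Keq = 1.73×10⁻⁵, so the reverse reaction proceeds.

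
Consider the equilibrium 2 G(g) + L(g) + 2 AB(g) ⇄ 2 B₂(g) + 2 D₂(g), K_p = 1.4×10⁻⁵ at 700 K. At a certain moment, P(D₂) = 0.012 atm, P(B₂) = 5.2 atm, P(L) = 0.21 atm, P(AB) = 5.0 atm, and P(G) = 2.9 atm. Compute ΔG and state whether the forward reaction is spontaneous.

ΔG = 10.7 kJ/mol; the forward reaction is non-spontaneous

Q_p = P(B₂)²·P(D₂)² / (P(G)²·P(L)·P(AB)²) = (5.2)²·(0.012)² / ((2.9)²·(0.21)·(5.0)²) = 8.82×10⁻⁵
ΔG = RT ln(Q_p/K_p) = (8.314 J mol⁻¹ K⁻¹)(700 K) × ln(8.82×10⁻⁵/1.4×10⁻⁵)
   = (5.820 kJ/mol)(1.841) = 10.7 kJ/mol
ΔG > 0, so the forward reaction is non-spontaneous (proceeds in reverse).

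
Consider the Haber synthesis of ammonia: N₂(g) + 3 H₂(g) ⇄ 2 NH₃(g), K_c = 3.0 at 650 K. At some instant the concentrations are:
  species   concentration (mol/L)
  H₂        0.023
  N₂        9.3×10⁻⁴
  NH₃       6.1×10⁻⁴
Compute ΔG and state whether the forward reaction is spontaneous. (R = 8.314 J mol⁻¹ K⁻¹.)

Q_c = [NH₃]² / ([N₂]·[H₂]³) = (6.1×10⁻⁴)² / ((9.3×10⁻⁴)·(0.023)³) = 32.9
ΔG = RT ln(Q_c/K_c) = (8.314 J mol⁻¹ K⁻¹)(650 K) × ln(32.9/3.0)
   = (5.404 kJ/mol)(2.395) = 12.9 kJ/mol
ΔG > 0, so the forward reaction is non-spontaneous (proceeds in reverse).

ΔG = 12.9 kJ/mol; the forward reaction is non-spontaneous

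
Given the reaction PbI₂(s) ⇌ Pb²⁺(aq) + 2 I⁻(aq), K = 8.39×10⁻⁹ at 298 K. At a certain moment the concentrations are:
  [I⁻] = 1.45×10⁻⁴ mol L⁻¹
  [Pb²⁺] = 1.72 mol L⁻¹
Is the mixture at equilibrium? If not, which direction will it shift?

(PbI₂ is a pure solid — omitted from Q.)
Q = [Pb²⁺]·[I⁻]² = (1.72)·(1.45×10⁻⁴)² = 3.62×10⁻⁸
Q = 3.62×10⁻⁸ > K = 8.39×10⁻⁹: net reverse reaction.

no; Q > K, reaction proceeds in reverse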